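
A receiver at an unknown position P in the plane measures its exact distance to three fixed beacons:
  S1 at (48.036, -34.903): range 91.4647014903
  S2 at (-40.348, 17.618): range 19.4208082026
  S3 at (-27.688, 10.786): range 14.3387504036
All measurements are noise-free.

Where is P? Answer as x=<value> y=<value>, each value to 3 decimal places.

x=-21.986 y=23.942

eq1: (x − 48.036)² + (y + 34.903)² = 91.4647014903²
eq2: (x + 40.348)² + (y − 17.618)² = 19.4208082026²
eq3: (x + 27.688)² + (y − 10.786)² = 14.3387504036²
eq1−eq2, eq1−eq3 (x²,y² cancel):
  -176.768·x + 105.042·y = 6401.302150
  -151.448·x + 91.378·y = 5517.478291
det = -176.768·91.378 − 105.042·-151.448 = -244.305488
x = (6401.302150·91.378 − 105.042·5517.478291) / -244.305488 = -21.985725
y = (-176.768·5517.478291 − 6401.302150·-151.448) / -244.305488 = 23.942133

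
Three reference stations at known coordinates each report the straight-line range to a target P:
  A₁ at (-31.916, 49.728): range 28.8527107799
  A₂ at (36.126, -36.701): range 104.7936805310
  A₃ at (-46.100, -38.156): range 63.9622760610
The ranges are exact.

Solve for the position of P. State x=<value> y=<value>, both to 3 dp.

eq1: (x + 31.916)² + (y − 49.728)² = 28.8527107799²
eq2: (x − 36.126)² + (y + 36.701)² = 104.7936805310²
eq3: (x + 46.100)² + (y + 38.156)² = 63.9622760610²
eq1−eq3, eq1−eq2 (x²,y² cancel):
  -28.368·x − 175.768·y = -3169.108544
  136.084·x − 172.858·y = -10988.690323
det = -28.368·-172.858 − -175.768·136.084 = 28822.848256
x = (-3169.108544·-172.858 − -175.768·-10988.690323) / 28822.848256 = -48.005469
y = (-28.368·-10988.690323 − -3169.108544·136.084) / 28822.848256 = 25.777887

x=-48.005 y=25.778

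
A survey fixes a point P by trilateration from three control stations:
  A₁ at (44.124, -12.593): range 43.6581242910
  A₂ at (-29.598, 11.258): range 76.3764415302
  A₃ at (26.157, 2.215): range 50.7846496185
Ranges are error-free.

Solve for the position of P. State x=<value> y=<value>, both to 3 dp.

x=18.585 y=-48.002

eq1: (x − 44.124)² + (y + 12.593)² = 43.6581242910²
eq2: (x + 29.598)² + (y − 11.258)² = 76.3764415302²
eq3: (x − 26.157)² + (y − 2.215)² = 50.7846496185²
eq3−eq1, eq3−eq2 (x²,y² cancel):
  35.934·x − 29.616·y = 2089.464971
  -111.510·x + 18.086·y = -2940.590890
det = 35.934·18.086 − -29.616·-111.510 = -2652.577836
x = (2089.464971·18.086 − -29.616·-2940.590890) / -2652.577836 = 18.585120
y = (35.934·-2940.590890 − 2089.464971·-111.510) / -2652.577836 = -48.002002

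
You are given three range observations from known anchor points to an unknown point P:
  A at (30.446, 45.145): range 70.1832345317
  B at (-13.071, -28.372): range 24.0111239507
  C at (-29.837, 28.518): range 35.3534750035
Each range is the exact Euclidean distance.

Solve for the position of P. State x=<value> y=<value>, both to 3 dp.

x=-18.641 y=-5.016

eq1: (x − 30.446)² + (y − 45.145)² = 70.1832345317²
eq2: (x + 13.071)² + (y + 28.372)² = 24.0111239507²
eq3: (x + 29.837)² + (y − 28.518)² = 35.3534750035²
eq1−eq3, eq1−eq2 (x²,y² cancel):
  -120.566·x − 33.254·y = 2414.311167
  -87.034·x − 147.034·y = 2359.943820
det = -120.566·-147.034 − -33.254·-87.034 = 14833.072608
x = (2414.311167·-147.034 − -33.254·2359.943820) / 14833.072608 = -18.641334
y = (-120.566·2359.943820 − 2414.311167·-87.034) / 14833.072608 = -5.015942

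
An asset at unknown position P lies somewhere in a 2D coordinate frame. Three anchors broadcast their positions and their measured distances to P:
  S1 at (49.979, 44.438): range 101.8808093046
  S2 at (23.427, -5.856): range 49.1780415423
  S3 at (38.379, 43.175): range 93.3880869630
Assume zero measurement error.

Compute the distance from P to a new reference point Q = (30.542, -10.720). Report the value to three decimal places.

eq1: (x − 49.979)² + (y − 44.438)² = 101.8808093046²
eq2: (x − 23.427)² + (y + 5.856)² = 49.1780415423²
eq3: (x − 38.379)² + (y − 43.175)² = 93.3880869630²
eq2−eq1, eq2−eq3 (x²,y² cancel):
  53.104·x + 100.588·y = -4071.700315
  29.904·x + 98.062·y = -3548.943816
det = 53.104·98.062 − 100.588·29.904 = 2199.500896
x = (-4071.700315·98.062 − 100.588·-3548.943816) / 2199.500896 = -19.230688
y = (53.104·-3548.943816 − -4071.700315·29.904) / 2199.500896 = -30.326419
|P − Q| = √((-19.230688 − 30.542)² + (-30.326419 − -10.720)²) = 53.495160

53.495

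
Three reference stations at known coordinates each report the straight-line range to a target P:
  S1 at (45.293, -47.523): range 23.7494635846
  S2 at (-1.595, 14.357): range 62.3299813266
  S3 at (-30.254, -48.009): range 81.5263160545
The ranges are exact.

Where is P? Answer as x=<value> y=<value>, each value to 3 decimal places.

eq1: (x − 45.293)² + (y + 47.523)² = 23.7494635846²
eq2: (x + 1.595)² + (y − 14.357)² = 62.3299813266²
eq3: (x + 30.254)² + (y + 48.009)² = 81.5263160545²
eq1−eq2, eq1−eq3 (x²,y² cancel):
  -93.776·x + 123.760·y = -7422.213456
  -151.094·x − 0.972·y = -7172.225970
det = -93.776·-0.972 − 123.760·-151.094 = 18790.543712
x = (-7422.213456·-0.972 − 123.760·-7172.225970) / 18790.543712 = 47.622309
y = (-93.776·-7172.225970 − -7422.213456·-151.094) / 18790.543712 = -23.888040

x=47.622 y=-23.888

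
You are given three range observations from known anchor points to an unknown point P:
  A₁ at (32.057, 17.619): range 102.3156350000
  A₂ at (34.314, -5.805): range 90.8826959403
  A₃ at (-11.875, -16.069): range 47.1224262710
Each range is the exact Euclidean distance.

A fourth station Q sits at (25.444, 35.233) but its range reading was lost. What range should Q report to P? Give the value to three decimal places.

110.159

eq1: (x − 32.057)² + (y − 17.619)² = 102.3156350000²
eq2: (x − 34.314)² + (y + 5.805)² = 90.8826959403²
eq3: (x + 11.875)² + (y + 16.069)² = 47.1224262710²
eq1−eq2, eq1−eq3 (x²,y² cancel):
  4.514·x − 46.848·y = 2081.892955
  -87.864·x − 67.376·y = 7309.114084
det = 4.514·-67.376 − -46.848·-87.864 = -4420.387936
x = (2081.892955·-67.376 − -46.848·7309.114084) / -4420.387936 = -45.730773
y = (4.514·7309.114084 − 2081.892955·-87.864) / -4420.387936 = -48.845664
|P − Q| = √((-45.730773 − 25.444)² + (-48.845664 − 35.233)²) = 110.159294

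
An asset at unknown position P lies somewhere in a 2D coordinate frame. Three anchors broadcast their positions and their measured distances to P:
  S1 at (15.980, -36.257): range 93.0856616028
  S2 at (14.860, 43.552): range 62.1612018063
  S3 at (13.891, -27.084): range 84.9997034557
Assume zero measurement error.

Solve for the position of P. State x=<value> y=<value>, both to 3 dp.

x=-46.374 y=32.858

eq1: (x − 15.980)² + (y + 36.257)² = 93.0856616028²
eq2: (x − 14.860)² + (y − 43.552)² = 62.1612018063²
eq3: (x − 13.891)² + (y + 27.084)² = 84.9997034557²
eq1−eq2, eq1−eq3 (x²,y² cancel):
  -2.240·x + 159.618·y = 5348.591241
  -4.178·x + 18.346·y = 796.563296
det = -2.240·18.346 − 159.618·-4.178 = 625.788964
x = (5348.591241·18.346 − 159.618·796.563296) / 625.788964 = -46.374396
y = (-2.240·796.563296 − 5348.591241·-4.178) / 625.788964 = 32.857902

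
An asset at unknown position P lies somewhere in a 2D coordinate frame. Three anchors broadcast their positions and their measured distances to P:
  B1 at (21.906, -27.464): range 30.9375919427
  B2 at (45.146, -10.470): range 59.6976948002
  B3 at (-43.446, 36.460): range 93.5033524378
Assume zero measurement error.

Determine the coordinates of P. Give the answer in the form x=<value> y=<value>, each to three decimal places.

x=-1.851 y=-47.282

eq1: (x − 21.906)² + (y + 27.464)² = 30.9375919427²
eq2: (x − 45.146)² + (y + 10.470)² = 59.6976948002²
eq3: (x + 43.446)² + (y − 36.460)² = 93.5033524378²
eq2−eq3, eq2−eq1 (x²,y² cancel):
  -177.184·x + 93.860·y = -4109.957853
  -46.480·x − 33.988·y = 1693.042085
det = -177.184·-33.988 − 93.860·-46.480 = 10384.742592
x = (-4109.957853·-33.988 − 93.860·1693.042085) / 10384.742592 = -1.850762
y = (-177.184·1693.042085 − -4109.957853·-46.480) / 10384.742592 = -47.281943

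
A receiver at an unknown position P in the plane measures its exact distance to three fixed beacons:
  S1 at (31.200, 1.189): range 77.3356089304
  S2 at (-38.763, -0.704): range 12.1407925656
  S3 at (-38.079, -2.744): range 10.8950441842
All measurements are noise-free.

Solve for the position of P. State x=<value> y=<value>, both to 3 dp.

eq1: (x − 31.200)² + (y − 1.189)² = 77.3356089304²
eq2: (x + 38.763)² + (y + 0.704)² = 12.1407925656²
eq3: (x + 38.079)² + (y + 2.744)² = 10.8950441842²
eq1−eq2, eq1−eq3 (x²,y² cancel):
  -139.926·x − 3.786·y = 6361.609629
  -138.558·x − 7.866·y = 6344.780477
det = -139.926·-7.866 − -3.786·-138.558 = 576.077328
x = (6361.609629·-7.866 − -3.786·6344.780477) / 576.077328 = -45.165955
y = (-139.926·6344.780477 − 6361.609629·-138.558) / 576.077328 = -11.019087

x=-45.166 y=-11.019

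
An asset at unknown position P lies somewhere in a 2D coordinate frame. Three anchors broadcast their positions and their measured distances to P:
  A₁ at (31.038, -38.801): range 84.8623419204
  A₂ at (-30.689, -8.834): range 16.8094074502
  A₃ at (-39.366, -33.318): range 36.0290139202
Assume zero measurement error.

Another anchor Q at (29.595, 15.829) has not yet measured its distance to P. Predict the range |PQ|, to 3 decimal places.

73.889

eq1: (x − 31.038)² + (y + 38.801)² = 84.8623419204²
eq2: (x + 30.689)² + (y + 8.834)² = 16.8094074502²
eq3: (x + 39.366)² + (y + 33.318)² = 36.0290139202²
eq3−eq2, eq3−eq1 (x²,y² cancel):
  17.354·x + 48.968·y = -624.383138
  140.808·x − 10.966·y = -6094.423267
det = 17.354·-10.966 − 48.968·140.808 = -7085.390108
x = (-624.383138·-10.966 − 48.968·-6094.423267) / -7085.390108 = -43.085659
y = (17.354·-6094.423267 − -624.383138·140.808) / -7085.390108 = 2.518489
|P − Q| = √((-43.085659 − 29.595)² + (2.518489 − 15.829)²) = 73.889430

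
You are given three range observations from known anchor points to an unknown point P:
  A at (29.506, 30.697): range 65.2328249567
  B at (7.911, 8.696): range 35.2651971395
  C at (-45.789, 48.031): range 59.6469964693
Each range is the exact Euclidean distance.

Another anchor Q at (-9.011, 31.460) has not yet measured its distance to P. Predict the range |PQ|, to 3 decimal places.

eq1: (x − 29.506)² + (y − 30.697)² = 65.2328249567²
eq2: (x − 7.911)² + (y − 8.696)² = 35.2651971395²
eq3: (x + 45.789)² + (y − 48.031)² = 59.6469964693²
eq1−eq2, eq1−eq3 (x²,y² cancel):
  -43.190·x − 44.002·y = 1336.981815
  -150.590·x + 34.668·y = 3288.256901
det = -43.190·34.668 − -44.002·-150.590 = -8123.572100
x = (1336.981815·34.668 − -44.002·3288.256901) / -8123.572100 = -23.516793
y = (-43.190·3288.256901 − 1336.981815·-150.590) / -8123.572100 = -7.301748
|P − Q| = √((-23.516793 − -9.011)² + (-7.301748 − 31.460)²) = 41.387089

41.387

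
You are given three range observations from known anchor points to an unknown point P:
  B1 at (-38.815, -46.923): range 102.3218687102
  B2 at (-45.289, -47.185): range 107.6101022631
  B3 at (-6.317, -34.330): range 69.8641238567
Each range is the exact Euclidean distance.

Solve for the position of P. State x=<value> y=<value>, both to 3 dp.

x=41.097 y=16.982

eq1: (x + 38.815)² + (y + 46.923)² = 102.3218687102²
eq2: (x + 45.289)² + (y + 47.185)² = 107.6101022631²
eq3: (x + 6.317)² + (y + 34.330)² = 69.8641238567²
eq1−eq2, eq1−eq3 (x²,y² cancel):
  -12.948·x − 0.524·y = -541.023701
  64.996·x + 25.186·y = 3098.850249
det = -12.948·25.186 − -0.524·64.996 = -292.050424
x = (-541.023701·25.186 − -0.524·3098.850249) / -292.050424 = 41.097100
y = (-12.948·3098.850249 − -541.023701·64.996) / -292.050424 = 16.981782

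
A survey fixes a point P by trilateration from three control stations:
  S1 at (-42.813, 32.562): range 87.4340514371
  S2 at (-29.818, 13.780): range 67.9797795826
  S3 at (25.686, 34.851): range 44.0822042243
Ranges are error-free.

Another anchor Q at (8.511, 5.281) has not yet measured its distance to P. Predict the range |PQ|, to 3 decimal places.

eq1: (x + 42.813)² + (y − 32.562)² = 87.4340514371²
eq2: (x + 29.818)² + (y − 13.780)² = 67.9797795826²
eq3: (x − 25.686)² + (y − 34.851)² = 44.0822042243²
eq2−eq1, eq2−eq3 (x²,y² cancel):
  -25.990·x + 37.564·y = -1209.227630
  111.008·x + 42.142·y = 3473.370976
det = -25.990·42.142 − 37.564·111.008 = -5265.175092
x = (-1209.227630·42.142 − 37.564·3473.370976) / -5265.175092 = 34.459059
y = (-25.990·3473.370976 − -1209.227630·111.008) / -5265.175092 = -8.349395
|P − Q| = √((34.459059 − 8.511)² + (-8.349395 − 5.281)²) = 29.310228

29.310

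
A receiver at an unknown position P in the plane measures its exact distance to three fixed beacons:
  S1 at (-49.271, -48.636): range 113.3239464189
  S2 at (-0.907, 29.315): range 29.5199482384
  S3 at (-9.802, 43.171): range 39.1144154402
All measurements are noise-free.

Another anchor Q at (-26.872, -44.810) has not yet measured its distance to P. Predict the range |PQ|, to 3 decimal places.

eq1: (x + 49.271)² + (y + 48.636)² = 113.3239464189²
eq2: (x + 0.907)² + (y − 29.315)² = 29.5199482384²
eq3: (x + 9.802)² + (y − 43.171)² = 39.1144154402²
eq1−eq3, eq1−eq2 (x²,y² cancel):
  78.938·x + 183.614·y = 8479.101845
  96.728·x + 155.902·y = 8037.989425
det = 78.938·155.902 − 183.614·96.728 = -5454.022916
x = (8479.101845·155.902 − 183.614·8037.989425) / -5454.022916 = 28.232088
y = (78.938·8037.989425 − 8479.101845·96.728) / -5454.022916 = 34.041616
|P − Q| = √((28.232088 − -26.872)² + (34.041616 − -44.810)²) = 96.197910

96.198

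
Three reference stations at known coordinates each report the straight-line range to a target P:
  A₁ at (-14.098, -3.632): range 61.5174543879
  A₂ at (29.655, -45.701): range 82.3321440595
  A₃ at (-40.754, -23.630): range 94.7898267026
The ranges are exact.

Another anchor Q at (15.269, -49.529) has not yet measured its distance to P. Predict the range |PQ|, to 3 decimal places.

87.811

eq1: (x + 14.098)² + (y + 3.632)² = 61.5174543879²
eq2: (x − 29.655)² + (y + 45.701)² = 82.3321440595²
eq3: (x + 40.754)² + (y + 23.630)² = 94.7898267026²
eq2−eq1, eq2−eq3 (x²,y² cancel):
  -87.506·x + 84.138·y = 238.129353
  -140.818·x + 44.142·y = -2955.264311
det = -87.506·44.142 − 84.138·-140.818 = 7985.455032
x = (238.129353·44.142 − 84.138·-2955.264311) / 7985.455032 = 32.454197
y = (-87.506·-2955.264311 − 238.129353·-140.818) / 7985.455032 = 36.583546
|P − Q| = √((32.454197 − 15.269)² + (36.583546 − -49.529)²) = 87.810600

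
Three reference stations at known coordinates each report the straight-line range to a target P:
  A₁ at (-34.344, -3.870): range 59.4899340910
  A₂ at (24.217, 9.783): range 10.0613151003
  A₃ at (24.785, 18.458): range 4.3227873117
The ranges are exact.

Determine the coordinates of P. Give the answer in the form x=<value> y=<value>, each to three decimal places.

eq1: (x + 34.344)² + (y + 3.870)² = 59.4899340910²
eq2: (x − 24.217)² + (y − 9.783)² = 10.0613151003²
eq3: (x − 24.785)² + (y − 18.458)² = 4.3227873117²
eq3−eq1, eq3−eq2 (x²,y² cancel):
  -118.258·x − 44.656·y = -3280.872521
  -1.136·x − 17.350·y = -355.367382
det = -118.258·-17.350 − -44.656·-1.136 = 2001.047084
x = (-3280.872521·-17.350 − -44.656·-355.367382) / 2001.047084 = 20.516185
y = (-118.258·-355.367382 − -3280.872521·-1.136) / 2001.047084 = 19.138962

x=20.516 y=19.139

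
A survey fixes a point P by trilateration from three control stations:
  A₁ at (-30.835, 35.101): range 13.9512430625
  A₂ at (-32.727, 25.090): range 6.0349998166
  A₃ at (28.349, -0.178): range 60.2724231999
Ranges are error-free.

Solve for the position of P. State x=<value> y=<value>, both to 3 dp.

x=-27.905 y=21.461

eq1: (x + 30.835)² + (y − 35.101)² = 13.9512430625²
eq2: (x + 32.727)² + (y − 25.090)² = 6.0349998166²
eq3: (x − 28.349)² + (y + 0.178)² = 60.2724231999²
eq3−eq2, eq3−eq1 (x²,y² cancel):
  -122.152·x + 50.536·y = 4493.210920
  -118.368·x + 70.558·y = 4817.307756
det = -122.152·70.558 − 50.536·-118.368 = -2636.955568
x = (4493.210920·70.558 − 50.536·4817.307756) / -2636.955568 = -27.905101
y = (-122.152·4817.307756 − 4493.210920·-118.368) / -2636.955568 = 21.460880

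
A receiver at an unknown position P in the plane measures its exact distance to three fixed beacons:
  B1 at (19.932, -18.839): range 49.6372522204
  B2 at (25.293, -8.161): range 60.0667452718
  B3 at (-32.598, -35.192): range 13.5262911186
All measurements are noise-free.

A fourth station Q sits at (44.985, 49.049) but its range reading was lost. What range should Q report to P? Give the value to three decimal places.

eq1: (x − 19.932)² + (y + 18.839)² = 49.6372522204²
eq2: (x − 25.293)² + (y + 8.161)² = 60.0667452718²
eq3: (x + 32.598)² + (y + 35.192)² = 13.5262911186²
eq3−eq1, eq3−eq2 (x²,y² cancel):
  105.060·x + 32.706·y = -3829.810180
  115.782·x + 54.062·y = -5019.822034
det = 105.060·54.062 − 32.706·115.782 = 1892.987628
x = (-3829.810180·54.062 − 32.706·-5019.822034) / 1892.987628 = -22.646159
y = (105.060·-5019.822034 − -3829.810180·115.782) / 1892.987628 = -44.352863
|P − Q| = √((-22.646159 − 44.985)² + (-44.352863 − 49.049)²) = 115.316441

115.316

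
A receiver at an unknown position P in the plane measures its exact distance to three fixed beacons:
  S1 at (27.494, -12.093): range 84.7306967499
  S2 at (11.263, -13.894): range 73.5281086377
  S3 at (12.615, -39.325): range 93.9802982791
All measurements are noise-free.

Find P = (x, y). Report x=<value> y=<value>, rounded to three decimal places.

x=-40.888 y=37.939

eq1: (x − 27.494)² + (y + 12.093)² = 84.7306967499²
eq2: (x − 11.263)² + (y + 13.894)² = 73.5281086377²
eq3: (x − 12.615)² + (y + 39.325)² = 93.9802982791²
eq2−eq1, eq2−eq3 (x²,y² cancel):
  32.462·x + 3.602·y = -1190.645932
  2.704·x − 50.862·y = -2040.218260
det = 32.462·-50.862 − 3.602·2.704 = -1660.822052
x = (-1190.645932·-50.862 − 3.602·-2040.218260) / -1660.822052 = -40.887884
y = (32.462·-2040.218260 − -1190.645932·2.704) / -1660.822052 = 37.939079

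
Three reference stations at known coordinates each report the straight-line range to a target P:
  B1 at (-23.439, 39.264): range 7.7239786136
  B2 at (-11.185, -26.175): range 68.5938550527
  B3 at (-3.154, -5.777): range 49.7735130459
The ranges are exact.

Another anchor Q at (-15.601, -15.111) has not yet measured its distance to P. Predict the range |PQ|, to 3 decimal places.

57.343

eq1: (x + 23.439)² + (y − 39.264)² = 7.7239786136²
eq2: (x + 11.185)² + (y + 26.175)² = 68.5938550527²
eq3: (x + 3.154)² + (y + 5.777)² = 49.7735130459²
eq2−eq3, eq2−eq1 (x²,y² cancel):
  16.062·x + 40.796·y = 1460.800945
  -24.508·x + 130.878·y = 5926.270672
det = 16.062·130.878 − 40.796·-24.508 = 3101.990804
x = (1460.800945·130.878 − 40.796·5926.270672) / 3101.990804 = -16.306119
y = (16.062·5926.270672 − 1460.800945·-24.508) / 3101.990804 = 42.227420
|P − Q| = √((-16.306119 − -15.601)² + (42.227420 − -15.111)²) = 57.342756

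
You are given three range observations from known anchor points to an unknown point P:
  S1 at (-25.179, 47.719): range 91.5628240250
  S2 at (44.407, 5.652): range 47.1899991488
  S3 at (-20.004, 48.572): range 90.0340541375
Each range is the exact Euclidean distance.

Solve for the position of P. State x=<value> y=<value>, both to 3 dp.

x=17.642 y=-33.214

eq1: (x + 25.179)² + (y − 47.719)² = 91.5628240250²
eq2: (x − 44.407)² + (y − 5.652)² = 47.1899991488²
eq3: (x + 20.004)² + (y − 48.572)² = 90.0340541375²
eq1−eq2, eq1−eq3 (x²,y² cancel):
  139.172·x − 84.134·y = 5249.696475
  10.350·x + 1.706·y = 125.934037
det = 139.172·1.706 − -84.134·10.350 = 1108.214332
x = (5249.696475·1.706 − -84.134·125.934037) / 1108.214332 = 17.642180
y = (139.172·125.934037 − 5249.696475·10.350) / 1108.214332 = -33.213671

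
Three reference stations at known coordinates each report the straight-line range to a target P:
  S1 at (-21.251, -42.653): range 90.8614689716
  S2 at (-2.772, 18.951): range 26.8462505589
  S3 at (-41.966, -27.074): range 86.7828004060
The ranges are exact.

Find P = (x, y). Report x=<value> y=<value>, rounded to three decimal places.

eq1: (x + 21.251)² + (y + 42.653)² = 90.8614689716²
eq2: (x + 2.772)² + (y − 18.951)² = 26.8462505589²
eq3: (x + 41.966)² + (y + 27.074)² = 86.7828004060²
eq2−eq1, eq2−eq3 (x²,y² cancel):
  -36.958·x − 123.208·y = -5631.026350
  -78.388·x − 92.050·y = -4683.211030
det = -36.958·-92.050 − -123.208·-78.388 = -6256.044804
x = (-5631.026350·-92.050 − -123.208·-4683.211030) / -6256.044804 = 9.378624
y = (-36.958·-4683.211030 − -5631.026350·-78.388) / -6256.044804 = 42.890163

x=9.379 y=42.890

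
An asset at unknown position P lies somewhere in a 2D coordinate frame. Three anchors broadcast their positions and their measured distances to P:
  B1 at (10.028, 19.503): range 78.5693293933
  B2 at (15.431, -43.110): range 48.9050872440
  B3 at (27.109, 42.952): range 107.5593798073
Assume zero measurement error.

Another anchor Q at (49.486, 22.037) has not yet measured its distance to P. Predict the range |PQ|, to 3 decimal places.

107.213

eq1: (x − 10.028)² + (y − 19.503)² = 78.5693293933²
eq2: (x − 15.431)² + (y + 43.110)² = 48.9050872440²
eq3: (x − 27.109)² + (y − 42.952)² = 107.5593798073²
eq2−eq1, eq2−eq3 (x²,y² cancel):
  -10.806·x + 125.226·y = -5397.092031
  23.356·x + 172.124·y = -8694.128302
det = -10.806·172.124 − 125.226·23.356 = -4784.750400
x = (-5397.092031·172.124 − 125.226·-8694.128302) / -4784.750400 = -33.389796
y = (-10.806·-8694.128302 − -5397.092031·23.356) / -4784.750400 = -45.980085
|P − Q| = √((-33.389796 − 49.486)² + (-45.980085 − 22.037)²) = 107.213439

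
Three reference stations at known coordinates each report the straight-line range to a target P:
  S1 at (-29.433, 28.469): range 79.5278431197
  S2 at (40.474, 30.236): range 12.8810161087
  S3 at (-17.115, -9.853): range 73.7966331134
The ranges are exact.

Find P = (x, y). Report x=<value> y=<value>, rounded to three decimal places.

eq1: (x + 29.433)² + (y − 28.469)² = 79.5278431197²
eq2: (x − 40.474)² + (y − 30.236)² = 12.8810161087²
eq3: (x + 17.115)² + (y + 9.853)² = 73.7966331134²
eq3−eq2, eq3−eq1 (x²,y² cancel):
  115.178·x + 80.178·y = 7442.378021
  -24.636·x + 76.644·y = 408.045844
det = 115.178·76.644 − 80.178·-24.636 = 10802.967840
x = (7442.378021·76.644 − 80.178·408.045844) / 10802.967840 = 49.773111
y = (115.178·408.045844 − 7442.378021·-24.636) / 10802.967840 = 21.322690

x=49.773 y=21.323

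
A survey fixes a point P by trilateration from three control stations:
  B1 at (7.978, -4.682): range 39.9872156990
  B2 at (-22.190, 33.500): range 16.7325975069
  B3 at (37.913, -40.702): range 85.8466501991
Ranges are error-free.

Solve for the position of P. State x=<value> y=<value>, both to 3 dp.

eq1: (x − 7.978)² + (y + 4.682)² = 39.9872156990²
eq2: (x + 22.190)² + (y − 33.500)² = 16.7325975069²
eq3: (x − 37.913)² + (y + 40.702)² = 85.8466501991²
eq3−eq1, eq3−eq2 (x²,y² cancel):
  -59.870·x + 72.040·y = 2762.191166
  -120.206·x + 148.404·y = 5610.265258
det = -59.870·148.404 − 72.040·-120.206 = -225.307240
x = (2762.191166·148.404 − 72.040·5610.265258) / -225.307240 = -25.550482
y = (-59.870·5610.265258 − 2762.191166·-120.206) / -225.307240 = 17.108326

x=-25.550 y=17.108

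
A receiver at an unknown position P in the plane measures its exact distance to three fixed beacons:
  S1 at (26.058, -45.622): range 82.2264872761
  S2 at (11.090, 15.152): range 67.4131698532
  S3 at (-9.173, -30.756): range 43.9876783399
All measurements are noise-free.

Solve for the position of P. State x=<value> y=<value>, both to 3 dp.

eq1: (x − 26.058)² + (y + 45.622)² = 82.2264872761²
eq2: (x − 11.090)² + (y − 15.152)² = 67.4131698532²
eq3: (x + 9.173)² + (y + 30.756)² = 43.9876783399²
eq1−eq2, eq1−eq3 (x²,y² cancel):
  -29.936·x + 121.548·y = -191.155304
  -70.462·x + 29.732·y = 3095.968581
det = -29.936·29.732 − 121.548·-70.462 = 7674.458024
x = (-191.155304·29.732 − 121.548·3095.968581) / 7674.458024 = -49.774488
y = (-29.936·3095.968581 − -191.155304·-70.462) / 7674.458024 = -13.831609

x=-49.774 y=-13.832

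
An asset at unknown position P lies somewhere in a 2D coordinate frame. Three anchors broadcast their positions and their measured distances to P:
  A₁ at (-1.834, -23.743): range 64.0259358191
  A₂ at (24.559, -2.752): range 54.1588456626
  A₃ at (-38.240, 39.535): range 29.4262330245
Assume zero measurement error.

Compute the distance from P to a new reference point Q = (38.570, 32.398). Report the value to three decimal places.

47.976

eq1: (x + 1.834)² + (y + 23.743)² = 64.0259358191²
eq2: (x − 24.559)² + (y + 2.752)² = 54.1588456626²
eq3: (x + 38.240)² + (y − 39.535)² = 29.4262330245²
eq3−eq1, eq3−eq2 (x²,y² cancel):
  72.812·x − 126.556·y = -5691.637487
  125.598·x − 84.574·y = -4481.873213
det = 72.812·-84.574 − -126.556·125.598 = 9737.178400
x = (-5691.637487·-84.574 − -126.556·-4481.873213) / 9737.178400 = -8.816044
y = (72.812·-4481.873213 − -5691.637487·125.598) / 9737.178400 = 39.901100
|P − Q| = √((-8.816044 − 38.570)² + (39.901100 − 32.398)²) = 47.976387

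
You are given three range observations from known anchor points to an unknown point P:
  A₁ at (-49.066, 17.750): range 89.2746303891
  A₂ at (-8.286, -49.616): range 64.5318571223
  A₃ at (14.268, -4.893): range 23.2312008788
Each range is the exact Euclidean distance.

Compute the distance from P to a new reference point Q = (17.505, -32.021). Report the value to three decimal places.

34.312

eq1: (x + 49.066)² + (y − 17.750)² = 89.2746303891²
eq2: (x + 8.286)² + (y + 49.616)² = 64.5318571223²
eq3: (x − 14.268)² + (y + 4.893)² = 23.2312008788²
eq3−eq1, eq3−eq2 (x²,y² cancel):
  -126.668·x + 45.286·y = -4935.253354
  -45.108·x − 89.446·y = -1321.783910
det = -126.668·-89.446 − 45.286·-45.108 = 13372.706816
x = (-4935.253354·-89.446 − 45.286·-1321.783910) / 13372.706816 = 37.486575
y = (-126.668·-1321.783910 − -4935.253354·-45.108) / 13372.706816 = -4.127189
|P − Q| = √((37.486575 − 17.505)² + (-4.127189 − -32.021)²) = 34.312214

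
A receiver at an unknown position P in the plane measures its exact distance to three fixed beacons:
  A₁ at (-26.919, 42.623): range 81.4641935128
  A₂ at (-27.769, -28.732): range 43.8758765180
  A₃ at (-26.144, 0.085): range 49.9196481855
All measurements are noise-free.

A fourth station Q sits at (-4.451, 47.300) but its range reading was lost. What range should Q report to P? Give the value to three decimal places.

eq1: (x + 26.919)² + (y − 42.623)² = 81.4641935128²
eq2: (x + 27.769)² + (y + 28.732)² = 43.8758765180²
eq3: (x + 26.144)² + (y − 0.085)² = 49.9196481855²
eq2−eq3, eq2−eq1 (x²,y² cancel):
  3.250·x + 57.634·y = -1480.007959
  1.700·x + 142.710·y = -3766.614779
det = 3.250·142.710 − 57.634·1.700 = 365.829700
x = (-1480.007959·142.710 − 57.634·-3766.614779) / 365.829700 = 16.054302
y = (3.250·-3766.614779 − -1480.007959·1.700) / 365.829700 = -26.584732
|P − Q| = √((16.054302 − -4.451)² + (-26.584732 − 47.300)²) = 76.677383

76.677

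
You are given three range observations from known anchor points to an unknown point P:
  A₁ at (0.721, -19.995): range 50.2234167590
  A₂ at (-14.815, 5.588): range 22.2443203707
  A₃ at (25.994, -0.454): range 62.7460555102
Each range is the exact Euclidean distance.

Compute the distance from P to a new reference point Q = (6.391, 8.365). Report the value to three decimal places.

41.682

eq1: (x − 0.721)² + (y + 19.995)² = 50.2234167590²
eq2: (x + 14.815)² + (y − 5.588)² = 22.2443203707²
eq3: (x − 25.994)² + (y + 0.454)² = 62.7460555102²
eq2−eq3, eq2−eq1 (x²,y² cancel):
  81.618·x − 12.084·y = -3017.073510
  31.072·x − 51.166·y = -1877.971905
det = 81.618·-51.166 − -12.084·31.072 = -3800.592540
x = (-3017.073510·-51.166 − -12.084·-1877.971905) / -3800.592540 = -34.646748
y = (81.618·-1877.971905 − -3017.073510·31.072) / -3800.592540 = 15.663295
|P − Q| = √((-34.646748 − 6.391)² + (15.663295 − 8.365)²) = 41.681673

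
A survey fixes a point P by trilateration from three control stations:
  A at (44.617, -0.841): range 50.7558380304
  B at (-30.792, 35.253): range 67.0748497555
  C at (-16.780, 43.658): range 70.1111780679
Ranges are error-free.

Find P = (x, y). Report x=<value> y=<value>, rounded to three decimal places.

x=-0.294 y=-24.487

eq1: (x − 44.617)² + (y + 0.841)² = 50.7558380304²
eq2: (x + 30.792)² + (y − 35.253)² = 67.0748497555²
eq3: (x + 16.780)² + (y − 43.658)² = 70.1111780679²
eq1−eq3, eq1−eq2 (x²,y² cancel):
  -122.794·x + 88.998·y = -2143.216802
  -150.818·x + 72.188·y = -1723.343073
det = -122.794·72.188 − 88.998·-150.818 = 4558.247092
x = (-2143.216802·72.188 − 88.998·-1723.343073) / 4558.247092 = -0.294071
y = (-122.794·-1723.343073 − -2143.216802·-150.818) / 4558.247092 = -24.487370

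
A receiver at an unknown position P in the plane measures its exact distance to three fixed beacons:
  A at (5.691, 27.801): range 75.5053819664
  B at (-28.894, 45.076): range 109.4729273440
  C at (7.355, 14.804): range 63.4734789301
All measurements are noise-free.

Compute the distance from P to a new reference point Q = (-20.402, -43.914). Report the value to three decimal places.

62.436

eq1: (x − 5.691)² + (y − 27.801)² = 75.5053819664²
eq2: (x + 28.894)² + (y − 45.076)² = 109.4729273440²
eq3: (x − 7.355)² + (y − 14.804)² = 63.4734789301²
eq2−eq1, eq2−eq3 (x²,y² cancel):
  69.170·x − 34.550·y = 4221.833185
  72.498·x − 60.544·y = 5361.984723
det = 69.170·-60.544 − -34.550·72.498 = -1683.022580
x = (4221.833185·-60.544 − -34.550·5361.984723) / -1683.022580 = 41.799853
y = (69.170·5361.984723 − 4221.833185·72.498) / -1683.022580 = -38.510488
|P − Q| = √((41.799853 − -20.402)² + (-38.510488 − -43.914)²) = 62.436115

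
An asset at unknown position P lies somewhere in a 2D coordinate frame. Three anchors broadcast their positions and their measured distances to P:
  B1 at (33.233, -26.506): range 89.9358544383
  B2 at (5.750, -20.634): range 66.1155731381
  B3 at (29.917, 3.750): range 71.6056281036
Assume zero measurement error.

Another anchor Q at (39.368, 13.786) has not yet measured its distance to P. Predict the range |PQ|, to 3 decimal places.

eq1: (x − 33.233)² + (y + 26.506)² = 89.9358544383²
eq2: (x − 5.750)² + (y + 20.634)² = 66.1155731381²
eq3: (x − 29.917)² + (y − 3.750)² = 71.6056281036²
eq1−eq3, eq1−eq2 (x²,y² cancel):
  -6.632·x + 60.512·y = 2063.181001
  -54.966·x + 11.744·y = 2369.013033
det = -6.632·11.744 − 60.512·-54.966 = 3248.216384
x = (2063.181001·11.744 − 60.512·2369.013033) / 3248.216384 = -36.673579
y = (-6.632·2369.013033 − 2063.181001·-54.966) / 3248.216384 = 30.076048
|P − Q| = √((-36.673579 − 39.368)² + (30.076048 − 13.786)²) = 77.766878

77.767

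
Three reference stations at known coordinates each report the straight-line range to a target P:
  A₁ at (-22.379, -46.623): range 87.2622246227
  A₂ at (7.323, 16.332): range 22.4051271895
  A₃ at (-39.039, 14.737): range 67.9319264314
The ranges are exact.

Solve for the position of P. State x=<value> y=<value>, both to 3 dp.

x=28.189 y=24.494

eq1: (x + 22.379)² + (y + 46.623)² = 87.2622246227²
eq2: (x − 7.323)² + (y − 16.332)² = 22.4051271895²
eq3: (x + 39.039)² + (y − 14.737)² = 67.9319264314²
eq2−eq1, eq2−eq3 (x²,y² cancel):
  -59.404·x − 125.910·y = -4758.542905
  -92.724·x − 3.190·y = -2691.894767
det = -59.404·-3.190 − -125.910·-92.724 = -11485.380080
x = (-4758.542905·-3.190 − -125.910·-2691.894767) / -11485.380080 = 28.188594
y = (-59.404·-2691.894767 − -4758.542905·-92.724) / -11485.380080 = 24.493906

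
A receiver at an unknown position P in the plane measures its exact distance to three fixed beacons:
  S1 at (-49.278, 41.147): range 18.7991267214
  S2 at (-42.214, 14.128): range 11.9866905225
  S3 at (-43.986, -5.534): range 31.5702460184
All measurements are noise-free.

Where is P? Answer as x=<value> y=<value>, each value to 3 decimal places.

eq1: (x + 49.278)² + (y − 41.147)² = 18.7991267214²
eq2: (x + 42.214)² + (y − 14.128)² = 11.9866905225²
eq3: (x + 43.986)² + (y + 5.534)² = 31.5702460184²
eq1−eq3, eq1−eq2 (x²,y² cancel):
  10.584·x − 93.362·y = -2799.276809
  14.128·x − 54.038·y = -1930.048297
det = 10.584·-54.038 − -93.362·14.128 = 747.080144
x = (-2799.276809·-54.038 − -93.362·-1930.048297) / 747.080144 = -38.718535
y = (10.584·-1930.048297 − -2799.276809·14.128) / 747.080144 = 25.593709

x=-38.719 y=25.594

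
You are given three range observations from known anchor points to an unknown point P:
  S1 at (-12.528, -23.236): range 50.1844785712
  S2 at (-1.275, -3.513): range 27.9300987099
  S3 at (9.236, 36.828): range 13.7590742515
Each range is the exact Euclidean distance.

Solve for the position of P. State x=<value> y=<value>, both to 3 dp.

eq1: (x + 12.528)² + (y + 23.236)² = 50.1844785712²
eq2: (x + 1.275)² + (y + 3.513)² = 27.9300987099²
eq3: (x − 9.236)² + (y − 36.828)² = 13.7590742515²
eq3−eq1, eq3−eq2 (x²,y² cancel):
  -43.528·x − 120.128·y = -3073.912565
  -21.022·x − 80.682·y = -2018.416776
det = -43.528·-80.682 − -120.128·-21.022 = 986.595280
x = (-3073.912565·-80.682 − -120.128·-2018.416776) / 986.595280 = 5.616328
y = (-43.528·-2018.416776 − -3073.912565·-21.022) / 986.595280 = 23.553585

x=5.616 y=23.554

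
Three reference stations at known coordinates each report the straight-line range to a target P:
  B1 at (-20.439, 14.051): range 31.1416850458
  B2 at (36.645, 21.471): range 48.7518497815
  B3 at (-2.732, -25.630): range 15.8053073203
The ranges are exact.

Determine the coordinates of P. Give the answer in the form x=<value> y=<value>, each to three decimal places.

eq1: (x + 20.439)² + (y − 14.051)² = 31.1416850458²
eq2: (x − 36.645)² + (y − 21.471)² = 48.7518497815²
eq3: (x + 2.732)² + (y + 25.630)² = 15.8053073203²
eq1−eq3, eq1−eq2 (x²,y² cancel):
  35.414·x − 79.362·y = 769.174210
  114.168·x + 14.840·y = -218.261766
det = 35.414·14.840 − -79.362·114.168 = 9586.144576
x = (769.174210·14.840 − -79.362·-218.261766) / 9586.144576 = -0.616217
y = (35.414·-218.261766 − 769.174210·114.168) / 9586.144576 = -9.966948

x=-0.616 y=-9.967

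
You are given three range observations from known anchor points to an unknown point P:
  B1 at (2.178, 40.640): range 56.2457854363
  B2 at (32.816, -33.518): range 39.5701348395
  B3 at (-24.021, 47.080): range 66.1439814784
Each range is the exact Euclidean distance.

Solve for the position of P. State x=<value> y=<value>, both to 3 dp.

eq1: (x − 2.178)² + (y − 40.640)² = 56.2457854363²
eq2: (x − 32.816)² + (y + 33.518)² = 39.5701348395²
eq3: (x + 24.021)² + (y − 47.080)² = 66.1439814784²
eq3−eq2, eq3−eq1 (x²,y² cancel):
  113.674·x − 161.196·y = 2216.042054
  52.398·x − 12.880·y = 74.256349
det = 113.674·-12.880 − -161.196·52.398 = 6982.226888
x = (2216.042054·-12.880 − -161.196·74.256349) / 6982.226888 = -2.373569
y = (113.674·74.256349 − 2216.042054·52.398) / 6982.226888 = -15.421320

x=-2.374 y=-15.421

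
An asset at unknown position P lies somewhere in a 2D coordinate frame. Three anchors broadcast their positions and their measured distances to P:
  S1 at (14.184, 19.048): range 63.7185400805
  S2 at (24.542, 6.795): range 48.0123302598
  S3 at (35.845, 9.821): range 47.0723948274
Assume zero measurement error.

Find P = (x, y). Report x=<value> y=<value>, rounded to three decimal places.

x=46.045 y=-36.133

eq1: (x − 14.184)² + (y − 19.048)² = 63.7185400805²
eq2: (x − 24.542)² + (y − 6.795)² = 48.0123302598²
eq3: (x − 35.845)² + (y − 9.821)² = 47.0723948274²
eq1−eq3, eq1−eq2 (x²,y² cancel):
  43.322·x − 18.454·y = 2661.545901
  20.716·x − 24.506·y = 1839.338122
det = 43.322·-24.506 − -18.454·20.716 = -679.355868
x = (2661.545901·-24.506 − -18.454·1839.338122) / -679.355868 = 46.044643
y = (43.322·1839.338122 − 2661.545901·20.716) / -679.355868 = -36.133082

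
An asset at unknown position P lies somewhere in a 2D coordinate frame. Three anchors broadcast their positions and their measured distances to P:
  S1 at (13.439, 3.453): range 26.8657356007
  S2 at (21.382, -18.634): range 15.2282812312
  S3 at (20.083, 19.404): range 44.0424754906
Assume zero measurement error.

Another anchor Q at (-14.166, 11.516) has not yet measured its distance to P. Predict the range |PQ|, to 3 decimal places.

eq1: (x − 13.439)² + (y − 3.453)² = 26.8657356007²
eq2: (x − 21.382)² + (y + 18.634)² = 15.2282812312²
eq3: (x − 20.083)² + (y − 19.404)² = 44.0424754906²
eq2−eq3, eq2−eq1 (x²,y² cancel):
  -2.598·x + 76.076·y = -1732.412873
  -15.886·x + 44.174·y = -1101.753150
det = -2.598·44.174 − 76.076·-15.886 = 1093.779284
x = (-1732.412873·44.174 − 76.076·-1101.753150) / 1093.779284 = 6.664385
y = (-2.598·-1101.753150 − -1732.412873·-15.886) / 1093.779284 = -22.544545
|P − Q| = √((6.664385 − -14.166)² + (-22.544545 − 11.516)²) = 39.925251

39.925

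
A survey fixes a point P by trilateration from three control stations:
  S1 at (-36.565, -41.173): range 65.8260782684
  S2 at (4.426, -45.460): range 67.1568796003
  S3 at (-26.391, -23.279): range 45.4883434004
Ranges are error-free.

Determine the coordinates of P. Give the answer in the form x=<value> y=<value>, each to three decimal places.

x=-11.633 y=19.749

eq1: (x + 36.565)² + (y + 41.173)² = 65.8260782684²
eq2: (x − 4.426)² + (y + 45.460)² = 67.1568796003²
eq3: (x + 26.391)² + (y + 23.279)² = 45.4883434004²
eq3−eq2, eq3−eq1 (x²,y² cancel):
  61.634·x − 44.362·y = -1593.052738
  -20.348·x − 35.788·y = -470.064763
det = 61.634·-35.788 − -44.362·-20.348 = -3108.435568
x = (-1593.052738·-35.788 − -44.362·-470.064763) / -3108.435568 = -11.632591
y = (61.634·-470.064763 − -1593.052738·-20.348) / -3108.435568 = 19.748651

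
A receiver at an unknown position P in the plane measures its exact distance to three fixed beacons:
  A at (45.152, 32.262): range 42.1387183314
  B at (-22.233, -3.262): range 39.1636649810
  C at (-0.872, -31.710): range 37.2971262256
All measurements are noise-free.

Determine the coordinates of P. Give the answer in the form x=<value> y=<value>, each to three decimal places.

eq1: (x − 45.152)² + (y − 32.262)² = 42.1387183314²
eq2: (x + 22.233)² + (y + 3.262)² = 39.1636649810²
eq3: (x + 0.872)² + (y + 31.710)² = 37.2971262256²
eq1−eq2, eq1−eq3 (x²,y² cancel):
  -134.770·x − 71.048·y = -2332.713887
  -92.048·x − 127.944·y = -1688.659306
det = -134.770·-127.944 − -71.048·-92.048 = 10703.186576
x = (-2332.713887·-127.944 − -71.048·-1688.659306) / 10703.186576 = 16.675490
y = (-134.770·-1688.659306 − -2332.713887·-92.048) / 10703.186576 = 1.201415

x=16.675 y=1.201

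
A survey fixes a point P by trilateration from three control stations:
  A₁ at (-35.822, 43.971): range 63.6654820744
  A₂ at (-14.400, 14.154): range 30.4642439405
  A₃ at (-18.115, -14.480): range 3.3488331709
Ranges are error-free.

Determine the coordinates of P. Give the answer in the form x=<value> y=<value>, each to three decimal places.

eq1: (x + 35.822)² + (y − 43.971)² = 63.6654820744²
eq2: (x + 14.400)² + (y − 14.154)² = 30.4642439405²
eq3: (x + 18.115)² + (y + 14.480)² = 3.3488331709²
eq2−eq1, eq2−eq3 (x²,y² cancel):
  -42.844·x + 59.634·y = -316.254640
  -7.430·x − 57.268·y = 1046.983384
det = -42.844·-57.268 − 59.634·-7.430 = 2896.670812
x = (-316.254640·-57.268 − 59.634·1046.983384) / 2896.670812 = -15.301889
y = (-42.844·1046.983384 − -316.254640·-7.430) / 2896.670812 = -16.296891

x=-15.302 y=-16.297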